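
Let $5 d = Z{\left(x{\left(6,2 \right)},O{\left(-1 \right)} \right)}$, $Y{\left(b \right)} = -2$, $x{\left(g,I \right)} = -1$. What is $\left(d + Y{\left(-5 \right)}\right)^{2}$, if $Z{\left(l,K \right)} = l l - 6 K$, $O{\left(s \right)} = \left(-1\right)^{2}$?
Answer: $9$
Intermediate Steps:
$O{\left(s \right)} = 1$
$Z{\left(l,K \right)} = l^{2} - 6 K$
$d = -1$ ($d = \frac{\left(-1\right)^{2} - 6}{5} = \frac{1 - 6}{5} = \frac{1}{5} \left(-5\right) = -1$)
$\left(d + Y{\left(-5 \right)}\right)^{2} = \left(-1 - 2\right)^{2} = \left(-3\right)^{2} = 9$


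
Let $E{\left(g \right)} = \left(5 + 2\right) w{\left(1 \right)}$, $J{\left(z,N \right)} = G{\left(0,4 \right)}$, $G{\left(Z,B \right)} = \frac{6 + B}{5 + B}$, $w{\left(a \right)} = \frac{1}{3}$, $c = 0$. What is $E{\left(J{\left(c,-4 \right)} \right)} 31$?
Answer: $\frac{217}{3} \approx 72.333$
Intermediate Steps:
$w{\left(a \right)} = \frac{1}{3}$
$G{\left(Z,B \right)} = \frac{6 + B}{5 + B}$
$J{\left(z,N \right)} = \frac{10}{9}$ ($J{\left(z,N \right)} = \frac{6 + 4}{5 + 4} = \frac{1}{9} \cdot 10 = \frac{10}{9}$)
$E{\left(g \right)} = \frac{7}{3}$ ($E{\left(g \right)} = \left(5 + 2\right) \frac{1}{3} = 7 \cdot \frac{1}{3} = \frac{7}{3}$)
$E{\left(J{\left(c,-4 \right)} \right)} 31 = \frac{7}{3} \cdot 31 = \frac{217}{3}$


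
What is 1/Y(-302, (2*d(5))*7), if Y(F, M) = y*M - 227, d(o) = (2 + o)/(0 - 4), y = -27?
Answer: 2/869 ≈ 0.0023015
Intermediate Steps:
d(o) = -½ - o/4 (d(o) = (2 + o)/(-4) = (2 + o)*(-¼) = -½ - o/4)
Y(F, M) = -227 - 27*M (Y(F, M) = -27*M - 227 = -227 - 27*M)
1/Y(-302, (2*d(5))*7) = 1/(-227 - 27*2*(-½ - ¼*5)*7) = 1/(-227 - 27*2*(-½ - 5/4)*7) = 1/(-227 - 27*2*(-7/4)*7) = 1/(-227 - (-189)*7/2) = 1/(-227 - 27*(-49/2)) = 1/(-227 + 1323/2) = 1/(869/2) = 2/869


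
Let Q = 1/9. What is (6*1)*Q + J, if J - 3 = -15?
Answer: -34/3 ≈ -11.333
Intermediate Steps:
J = -12 (J = 3 - 15 = -12)
Q = ⅑ ≈ 0.11111
(6*1)*Q + J = (6*1)*(⅑) - 12 = 6*(⅑) - 12 = ⅔ - 12 = -34/3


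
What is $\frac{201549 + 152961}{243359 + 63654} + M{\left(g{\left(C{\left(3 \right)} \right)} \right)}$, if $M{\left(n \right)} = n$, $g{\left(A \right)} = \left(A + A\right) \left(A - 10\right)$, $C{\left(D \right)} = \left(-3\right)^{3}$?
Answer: $\frac{613766484}{307013} \approx 1999.2$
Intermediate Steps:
$C{\left(D \right)} = -27$
$g{\left(A \right)} = 2 A \left(-10 + A\right)$
$\frac{201549 + 152961}{243359 + 63654} + M{\left(g{\left(C{\left(3 \right)} \right)} \right)} = \frac{201549 + 152961}{243359 + 63654} + 2 \left(-27\right) \left(-10 - 27\right) = \frac{354510}{307013} + 2 \left(-27\right) \left(-37\right) = 354510 \cdot \frac{1}{307013} + 1998 = \frac{354510}{307013} + 1998 = \frac{613766484}{307013}$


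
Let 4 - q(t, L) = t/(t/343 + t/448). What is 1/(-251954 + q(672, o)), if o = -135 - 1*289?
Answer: -113/28492302 ≈ -3.9660e-6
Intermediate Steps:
o = -424 (o = -135 - 289 = -424)
q(t, L) = -21500/113 (q(t, L) = 4 - t/(t/343 + t/448) = 4 - t/(113*t/21952) = 4 - t*21952/(113*t) = 4 - 1*21952/113 = 4 - 21952/113 = -21500/113)
1/(-251954 + q(672, o)) = 1/(-251954 - 21500/113) = 1/(-28492302/113) = -113/28492302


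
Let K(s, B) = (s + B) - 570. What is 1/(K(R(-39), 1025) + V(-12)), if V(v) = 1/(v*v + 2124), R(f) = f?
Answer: 2268/943489 ≈ 0.0024038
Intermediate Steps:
K(s, B) = -570 + B + s (K(s, B) = (B + s) - 570 = -570 + B + s)
V(v) = 1/(2124 + v²) (V(v) = 1/(v² + 2124) = 1/(2124 + v²))
1/(K(R(-39), 1025) + V(-12)) = 1/((-570 + 1025 - 39) + 1/(2124 + (-12)²)) = 1/(416 + 1/(2124 + 144)) = 1/(416 + 1/2268) = 1/(943489/2268) = 2268/943489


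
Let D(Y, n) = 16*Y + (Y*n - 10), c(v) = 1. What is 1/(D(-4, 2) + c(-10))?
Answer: -1/81 ≈ -0.012346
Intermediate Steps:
D(Y, n) = -10 + 16*Y + Y*n (D(Y, n) = 16*Y + (-10 + Y*n) = -10 + 16*Y + Y*n)
1/(D(-4, 2) + c(-10)) = 1/((-10 + 16*(-4) - 4*2) + 1) = 1/((-10 - 64 - 8) + 1) = 1/(-82 + 1) = 1/(-81) = -1/81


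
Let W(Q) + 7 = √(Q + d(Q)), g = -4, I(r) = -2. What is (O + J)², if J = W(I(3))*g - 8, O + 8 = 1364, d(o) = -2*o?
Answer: 1893408 - 11008*√2 ≈ 1.8778e+6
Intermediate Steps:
O = 1356 (O = -8 + 1364 = 1356)
W(Q) = -7 + √(-Q) (W(Q) = -7 + √(Q - 2*Q) = -7 + √(-Q))
J = 20 - 4*√2 (J = (-7 + √(-1*(-2)))*(-4) - 8 = (-7 + √2)*(-4) - 8 = (28 - 4*√2) - 8 = 20 - 4*√2 ≈ 14.343)
(O + J)² = (1356 + (20 - 4*√2))² = (1376 - 4*√2)²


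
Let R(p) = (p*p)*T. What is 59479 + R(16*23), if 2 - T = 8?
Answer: -753065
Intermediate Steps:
T = -6 (T = 2 - 1*8 = 2 - 8 = -6)
R(p) = -6*p² (R(p) = (p*p)*(-6) = p²*(-6) = -6*p²)
59479 + R(16*23) = 59479 - 6*(16*23)² = 59479 - 6*368² = 59479 - 6*135424 = 59479 - 812544 = -753065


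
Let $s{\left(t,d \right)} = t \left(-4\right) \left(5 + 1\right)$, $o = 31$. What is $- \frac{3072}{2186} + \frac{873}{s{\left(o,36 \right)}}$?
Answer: $- \frac{698991}{271064} \approx -2.5787$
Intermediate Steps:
$s{\left(t,d \right)} = - 24 t$ ($s{\left(t,d \right)} = - 4 t 6 = - 24 t$)
$- \frac{3072}{2186} + \frac{873}{s{\left(o,36 \right)}} = - \frac{3072}{2186} + \frac{873}{\left(-24\right) 31} = \left(-3072\right) \frac{1}{2186} + \frac{873}{-744} = - \frac{1536}{1093} + 873 \left(- \frac{1}{744}\right) = - \frac{1536}{1093} - \frac{291}{248} = - \frac{698991}{271064}$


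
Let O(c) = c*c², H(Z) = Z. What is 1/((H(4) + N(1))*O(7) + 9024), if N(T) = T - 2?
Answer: 1/10053 ≈ 9.9473e-5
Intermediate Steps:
O(c) = c³
N(T) = -2 + T
1/((H(4) + N(1))*O(7) + 9024) = 1/((4 + (-2 + 1))*7³ + 9024) = 1/((4 - 1)*343 + 9024) = 1/(3*343 + 9024) = 1/(1029 + 9024) = 1/10053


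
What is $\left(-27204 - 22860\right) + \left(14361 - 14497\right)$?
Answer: $-50200$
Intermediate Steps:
$\left(-27204 - 22860\right) + \left(14361 - 14497\right) = -50064 - 136 = -50200$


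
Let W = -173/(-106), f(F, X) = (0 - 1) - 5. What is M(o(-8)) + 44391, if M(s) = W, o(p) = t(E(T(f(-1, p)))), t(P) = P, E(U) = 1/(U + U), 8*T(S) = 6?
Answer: 4705619/106 ≈ 44393.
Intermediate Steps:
f(F, X) = -6 (f(F, X) = -1 - 5 = -6)
T(S) = ¾ (T(S) = (⅛)*6 = ¾)
E(U) = 1/(2*U)
o(p) = ⅔ (o(p) = 1/(2*(¾)) = (½)*(4/3) = ⅔)
W = 173/106 (W = -173*(-1/106) = 173/106 ≈ 1.6321)
M(s) = 173/106
M(o(-8)) + 44391 = 173/106 + 44391 = 4705619/106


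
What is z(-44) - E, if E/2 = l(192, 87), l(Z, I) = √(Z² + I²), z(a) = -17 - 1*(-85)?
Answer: 68 - 6*√4937 ≈ -353.58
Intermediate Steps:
z(a) = 68 (z(a) = -17 + 85 = 68)
l(Z, I) = √(I² + Z²)
E = 6*√4937 (E = 2*√(87² + 192²) = 2*√(7569 + 36864) = 2*√44433 = 2*(3*√4937) = 6*√4937 ≈ 421.58)
z(-44) - E = 68 - 6*√4937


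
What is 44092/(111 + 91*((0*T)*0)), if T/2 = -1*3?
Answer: 44092/111 ≈ 397.23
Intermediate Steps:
T = -6 (T = 2*(-1*3) = 2*(-3) = -6)
44092/(111 + 91*((0*T)*0)) = 44092/(111 + 91*((0*(-6))*0)) = 44092/(111 + 91*(0*0)) = 44092/(111 + 91*0) = 44092/(111 + 0) = 44092/111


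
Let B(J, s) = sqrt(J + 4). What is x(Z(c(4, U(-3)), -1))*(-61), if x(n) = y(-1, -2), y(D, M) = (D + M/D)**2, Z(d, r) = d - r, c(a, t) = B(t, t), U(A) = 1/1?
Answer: -61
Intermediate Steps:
U(A) = 1
B(J, s) = sqrt(4 + J)
c(a, t) = sqrt(4 + t)
x(n) = 1 (x(n) = (-2 + (-1)**2)**2/(-1)**2 = 1*(-2 + 1)**2 = 1*(-1)**2 = 1*1 = 1)
x(Z(c(4, U(-3)), -1))*(-61) = 1*(-61) = -61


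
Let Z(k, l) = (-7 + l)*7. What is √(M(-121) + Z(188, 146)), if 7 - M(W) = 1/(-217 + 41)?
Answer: √1897291/44 ≈ 31.305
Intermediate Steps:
Z(k, l) = -49 + 7*l
M(W) = 1233/176 (M(W) = 7 - 1/(-217 + 41) = 7 - 1/(-176) = 7 - 1*(-1/176) = 7 + 1/176 = 1233/176)
√(M(-121) + Z(188, 146)) = √(1233/176 + (-49 + 7*146)) = √(1233/176 + (-49 + 1022)) = √(1233/176 + 973) = √(172481/176) = √1897291/44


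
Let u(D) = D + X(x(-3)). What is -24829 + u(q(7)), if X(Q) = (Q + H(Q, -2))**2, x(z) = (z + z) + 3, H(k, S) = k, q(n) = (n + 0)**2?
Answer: -24744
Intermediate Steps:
q(n) = n**2
x(z) = 3 + 2*z (x(z) = 2*z + 3 = 3 + 2*z)
X(Q) = 4*Q**2 (X(Q) = (Q + Q)**2 = (2*Q)**2 = 4*Q**2)
u(D) = 36 + D (u(D) = D + 4*(3 + 2*(-3))**2 = D + 4*(3 - 6)**2 = D + 4*(-3)**2 = D + 4*9 = D + 36 = 36 + D)
-24829 + u(q(7)) = -24829 + (36 + 7**2) = -24829 + (36 + 49) = -24829 + 85 = -24744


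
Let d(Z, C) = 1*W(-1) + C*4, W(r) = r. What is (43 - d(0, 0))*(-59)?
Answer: -2596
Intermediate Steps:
d(Z, C) = -1 + 4*C (d(Z, C) = 1*(-1) + C*4 = -1 + 4*C)
(43 - d(0, 0))*(-59) = (43 - (-1 + 4*0))*(-59) = (43 - (-1 + 0))*(-59) = (43 - 1*(-1))*(-59) = (43 + 1)*(-59) = 44*(-59) = -2596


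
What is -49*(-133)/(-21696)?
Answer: -6517/21696 ≈ -0.30038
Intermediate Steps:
-49*(-133)/(-21696) = 6517*(-1/21696) = -6517/21696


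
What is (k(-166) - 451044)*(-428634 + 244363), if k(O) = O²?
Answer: 78036557248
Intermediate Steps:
(k(-166) - 451044)*(-428634 + 244363) = ((-166)² - 451044)*(-428634 + 244363) = (27556 - 451044)*(-184271) = -423488*(-184271) = 78036557248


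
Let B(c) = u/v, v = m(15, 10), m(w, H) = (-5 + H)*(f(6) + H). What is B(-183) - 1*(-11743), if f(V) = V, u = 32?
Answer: 58717/5 ≈ 11743.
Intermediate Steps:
m(w, H) = (-5 + H)*(6 + H)
v = 80 (v = -30 + 10 + 10² = -30 + 10 + 100 = 80)
B(c) = ⅖ (B(c) = 32/80 = 32*(1/80) = ⅖)
B(-183) - 1*(-11743) = ⅖ - 1*(-11743) = ⅖ + 11743 = 58717/5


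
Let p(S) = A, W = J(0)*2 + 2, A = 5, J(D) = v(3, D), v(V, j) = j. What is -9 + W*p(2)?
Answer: 1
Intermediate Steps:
J(D) = D
W = 2 (W = 0*2 + 2 = 0 + 2 = 2)
p(S) = 5
-9 + W*p(2) = -9 + 2*5 = -9 + 10 = 1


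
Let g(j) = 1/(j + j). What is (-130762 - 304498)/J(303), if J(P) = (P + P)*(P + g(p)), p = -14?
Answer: -6093640/2570349 ≈ -2.3707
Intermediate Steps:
g(j) = 1/(2*j)
J(P) = 2*P*(-1/28 + P) (J(P) = (P + P)*(P + (½)/(-14)) = (2*P)*(P + (½)*(-1/14)) = (2*P)*(P - 1/28) = (2*P)*(-1/28 + P) = 2*P*(-1/28 + P))
(-130762 - 304498)/J(303) = (-130762 - 304498)/(((1/14)*303*(-1 + 28*303))) = -435260*14/(303*(-1 + 8484)) = -435260/((1/14)*303*8483) = -435260/2570349/14 = -435260*14/2570349 = -6093640/2570349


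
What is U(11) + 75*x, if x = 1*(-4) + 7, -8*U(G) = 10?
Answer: 895/4 ≈ 223.75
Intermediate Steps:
U(G) = -5/4 (U(G) = -⅛*10 = -5/4)
x = 3 (x = -4 + 7 = 3)
U(11) + 75*x = -5/4 + 75*3 = -5/4 + 225 = 895/4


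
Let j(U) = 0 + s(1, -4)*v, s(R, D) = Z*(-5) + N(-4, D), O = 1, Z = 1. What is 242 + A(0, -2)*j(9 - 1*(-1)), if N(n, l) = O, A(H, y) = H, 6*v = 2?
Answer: 242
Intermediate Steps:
v = ⅓ (v = (⅙)*2 = ⅓ ≈ 0.33333)
N(n, l) = 1
s(R, D) = -4 (s(R, D) = 1*(-5) + 1 = -5 + 1 = -4)
j(U) = -4/3 (j(U) = 0 - 4*⅓ = 0 - 4/3 = -4/3)
242 + A(0, -2)*j(9 - 1*(-1)) = 242 + 0*(-4/3) = 242 + 0 = 242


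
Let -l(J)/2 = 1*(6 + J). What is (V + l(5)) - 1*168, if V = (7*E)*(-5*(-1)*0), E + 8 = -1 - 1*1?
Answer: -190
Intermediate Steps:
E = -10 (E = -8 + (-1 - 1*1) = -8 + (-1 - 1) = -8 - 2 = -10)
l(J) = -12 - 2*J (l(J) = -2*(6 + J) = -12 - 2*J)
V = 0 (V = (7*(-10))*(-5*(-1)*0) = -350*0 = -70*0 = 0)
(V + l(5)) - 1*168 = (0 + (-12 - 2*5)) - 1*168 = (0 + (-12 - 10)) - 168 = (0 - 22) - 168 = -22 - 168 = -190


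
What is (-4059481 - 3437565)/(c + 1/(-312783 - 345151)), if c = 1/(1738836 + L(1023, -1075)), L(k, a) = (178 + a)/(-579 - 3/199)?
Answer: 329422461866047367893796/41515343517 ≈ 7.9350e+12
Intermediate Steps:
L(k, a) = -17711/57612 - 199*a/115224 (L(k, a) = (178 + a)/(-579 - 3*1/199) = (178 + a)/(-579 - 3/199) = (178 + a)/(-115224/199) = (178 + a)*(-199/115224) = -17711/57612 - 199*a/115224)
c = 38408/66785272589 (c = 1/(1738836 + (-17711/57612 - 199/115224*(-1075))) = 1/(1738836 + (-17711/57612 + 213925/115224)) = 1/(1738836 + 59501/38408) = 1/(66785272589/38408) = 38408/66785272589 ≈ 5.7510e-7)
(-4059481 - 3437565)/(c + 1/(-312783 - 345151)) = (-4059481 - 3437565)/(38408/66785272589 + 1/(-312783 - 345151)) = -7497046/(38408/66785272589 + 1/(-657934)) = -7497046/(38408/66785272589 - 1/657934) = -7497046/(-41515343517/43940301535571126) = -7497046*(-43940301535571126/41515343517) = 329422461866047367893796/41515343517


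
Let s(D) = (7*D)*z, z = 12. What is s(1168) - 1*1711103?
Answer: -1612991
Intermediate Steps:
s(D) = 84*D (s(D) = (7*D)*12 = 84*D)
s(1168) - 1*1711103 = 84*1168 - 1*1711103 = 98112 - 1711103 = -1612991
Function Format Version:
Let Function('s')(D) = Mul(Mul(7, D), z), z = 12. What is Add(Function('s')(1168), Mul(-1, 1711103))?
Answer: -1612991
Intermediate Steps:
Function('s')(D) = Mul(84, D) (Function('s')(D) = Mul(Mul(7, D), 12) = Mul(84, D))
Add(Function('s')(1168), Mul(-1, 1711103)) = Add(Mul(84, 1168), Mul(-1, 1711103)) = Add(98112, -1711103) = -1612991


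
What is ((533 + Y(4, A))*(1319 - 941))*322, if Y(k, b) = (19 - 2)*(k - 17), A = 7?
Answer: 37975392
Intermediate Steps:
Y(k, b) = -289 + 17*k (Y(k, b) = 17*(-17 + k) = -289 + 17*k)
((533 + Y(4, A))*(1319 - 941))*322 = ((533 + (-289 + 17*4))*(1319 - 941))*322 = ((533 + (-289 + 68))*378)*322 = ((533 - 221)*378)*322 = (312*378)*322 = 117936*322 = 37975392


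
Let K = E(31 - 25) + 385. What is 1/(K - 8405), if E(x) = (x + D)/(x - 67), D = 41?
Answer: -61/489267 ≈ -0.00012468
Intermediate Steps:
E(x) = (41 + x)/(-67 + x) (E(x) = (x + 41)/(x - 67) = (41 + x)/(-67 + x))
K = 23438/61 (K = (41 + (31 - 25))/(-67 + (31 - 25)) + 385 = (41 + 6)/(-67 + 6) + 385 = 47/(-61) + 385 = -1/61*47 + 385 = -47/61 + 385 = 23438/61 ≈ 384.23)
1/(K - 8405) = 1/(23438/61 - 8405) = 1/(-489267/61) = -61/489267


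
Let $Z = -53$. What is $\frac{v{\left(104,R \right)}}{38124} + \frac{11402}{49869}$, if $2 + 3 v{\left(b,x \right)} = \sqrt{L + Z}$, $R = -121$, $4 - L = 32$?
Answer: $\frac{24147589}{105622542} + \frac{i}{12708} \approx 0.22862 + 7.8691 \cdot 10^{-5} i$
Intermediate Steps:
$L = -28$ ($L = 4 - 32 = -28$)
$v{\left(b,x \right)} = - \frac{2}{3} + 3 i$ ($v{\left(b,x \right)} = - \frac{2}{3} + \frac{\sqrt{-28 - 53}}{3} = - \frac{2}{3} + \frac{\sqrt{-81}}{3} = - \frac{2}{3} + \frac{9 i}{3} = - \frac{2}{3} + 3 i$)
$\frac{v{\left(104,R \right)}}{38124} + \frac{11402}{49869} = \frac{- \frac{2}{3} + 3 i}{38124} + \frac{11402}{49869} = \left(- \frac{2}{3} + 3 i\right) \frac{1}{38124} + 11402 \cdot \frac{1}{49869} = \left(- \frac{1}{57186} + \frac{i}{12708}\right) + \frac{11402}{49869} = \frac{24147589}{105622542} + \frac{i}{12708}$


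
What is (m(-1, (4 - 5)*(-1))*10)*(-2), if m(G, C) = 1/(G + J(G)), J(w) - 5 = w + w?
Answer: -10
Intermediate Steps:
J(w) = 5 + 2*w (J(w) = 5 + (w + w) = 5 + 2*w)
m(G, C) = 1/(5 + 3*G) (m(G, C) = 1/(G + (5 + 2*G)) = 1/(5 + 3*G))
(m(-1, (4 - 5)*(-1))*10)*(-2) = (10/(5 + 3*(-1)))*(-2) = (10/(5 - 3))*(-2) = (10/2)*(-2) = ((1/2)*10)*(-2) = 5*(-2) = -10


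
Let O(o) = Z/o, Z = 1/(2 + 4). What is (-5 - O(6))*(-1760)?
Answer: 79640/9 ≈ 8848.9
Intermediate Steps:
Z = 1/6 ≈ 0.16667
O(o) = 1/(6*o)
(-5 - O(6))*(-1760) = (-5 - 1/(6*6))*(-1760) = (-5 - 1*1/36)*(-1760) = (-5 - 1/36)*(-1760) = -181/36*(-1760) = 79640/9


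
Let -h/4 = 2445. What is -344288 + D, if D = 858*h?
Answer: -8735528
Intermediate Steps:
h = -9780 (h = -4*2445 = -9780)
D = -8391240 (D = 858*(-9780) = -8391240)
-344288 + D = -344288 - 8391240 = -8735528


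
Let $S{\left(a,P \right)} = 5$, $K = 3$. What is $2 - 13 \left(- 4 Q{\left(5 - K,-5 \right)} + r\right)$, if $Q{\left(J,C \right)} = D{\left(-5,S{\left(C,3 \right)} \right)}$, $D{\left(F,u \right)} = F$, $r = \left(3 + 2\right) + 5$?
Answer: $-388$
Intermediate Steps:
$r = 10$ ($r = 5 + 5 = 10$)
$Q{\left(J,C \right)} = -5$
$2 - 13 \left(- 4 Q{\left(5 - K,-5 \right)} + r\right) = 2 - 13 \left(\left(-4\right) \left(-5\right) + 10\right) = 2 - 13 \left(20 + 10\right) = 2 - 390 = -388$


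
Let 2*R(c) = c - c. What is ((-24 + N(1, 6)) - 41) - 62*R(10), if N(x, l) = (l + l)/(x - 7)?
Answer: -67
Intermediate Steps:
R(c) = 0 (R(c) = (c - c)/2 = (½)*0 = 0)
N(x, l) = 2*l/(-7 + x) (N(x, l) = (2*l)/(-7 + x) = 2*l/(-7 + x))
((-24 + N(1, 6)) - 41) - 62*R(10) = ((-24 + 2*6/(-7 + 1)) - 41) - 62*0 = ((-24 + 2*6/(-6)) - 41) + 0 = ((-24 + 2*6*(-⅙)) - 41) + 0 = ((-24 - 2) - 41) + 0 = (-26 - 41) + 0 = -67 + 0 = -67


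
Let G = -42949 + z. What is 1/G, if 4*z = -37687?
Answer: -4/209483 ≈ -1.9095e-5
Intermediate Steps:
z = -37687/4 (z = (¼)*(-37687) = -37687/4 ≈ -9421.8)
G = -209483/4 (G = -42949 - 37687/4 = -209483/4 ≈ -52371.)
1/G = 1/(-209483/4) = -4/209483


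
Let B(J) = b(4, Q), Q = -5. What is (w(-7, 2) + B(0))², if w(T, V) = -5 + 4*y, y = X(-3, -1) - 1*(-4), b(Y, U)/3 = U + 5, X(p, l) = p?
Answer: 1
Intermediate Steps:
b(Y, U) = 15 + 3*U (b(Y, U) = 3*(U + 5) = 3*(5 + U) = 15 + 3*U)
y = 1 (y = -3 - 1*(-4) = -3 + 4 = 1)
w(T, V) = -1 (w(T, V) = -5 + 4*1 = -5 + 4 = -1)
B(J) = 0 (B(J) = 15 + 3*(-5) = 15 - 15 = 0)
(w(-7, 2) + B(0))² = (-1 + 0)² = (-1)² = 1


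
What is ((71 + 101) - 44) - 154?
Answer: -26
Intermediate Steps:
((71 + 101) - 44) - 154 = (172 - 44) - 154 = 128 - 154 = -26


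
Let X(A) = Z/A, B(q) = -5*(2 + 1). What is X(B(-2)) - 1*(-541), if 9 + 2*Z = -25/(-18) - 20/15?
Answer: 292301/540 ≈ 541.30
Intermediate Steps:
B(q) = -15 (B(q) = -5*3 = -15)
Z = -161/36 (Z = -9/2 + (-25/(-18) - 20/15)/2 = -9/2 + (-25*(-1/18) - 20*1/15)/2 = -9/2 + (25/18 - 4/3)/2 = -9/2 + (½)*(1/18) = -9/2 + 1/36 = -161/36 ≈ -4.4722)
X(A) = -161/(36*A)
X(B(-2)) - 1*(-541) = -161/36/(-15) - 1*(-541) = -161/36*(-1/15) + 541 = 161/540 + 541 = 292301/540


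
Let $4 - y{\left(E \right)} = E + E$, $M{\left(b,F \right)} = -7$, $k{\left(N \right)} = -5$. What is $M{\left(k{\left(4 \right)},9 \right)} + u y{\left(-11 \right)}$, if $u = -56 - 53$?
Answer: $-2841$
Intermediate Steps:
$u = -109$ ($u = -56 - 53 = -109$)
$y{\left(E \right)} = 4 - 2 E$ ($y{\left(E \right)} = 4 - \left(E + E\right) = 4 - 2 E$)
$M{\left(k{\left(4 \right)},9 \right)} + u y{\left(-11 \right)} = -7 - 109 \left(4 - -22\right) = -7 - 109 \left(4 + 22\right) = -7 - 2834 = -2841$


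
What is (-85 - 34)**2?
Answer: 14161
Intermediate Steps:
(-85 - 34)**2 = (-119)**2 = 14161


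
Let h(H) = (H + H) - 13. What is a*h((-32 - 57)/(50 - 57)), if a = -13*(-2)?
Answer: 2262/7 ≈ 323.14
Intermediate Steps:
a = 26
h(H) = -13 + 2*H (h(H) = 2*H - 13 = -13 + 2*H)
a*h((-32 - 57)/(50 - 57)) = 26*(-13 + 2*((-32 - 57)/(50 - 57))) = 26*(-13 + 2*(-89/(-7))) = 26*(-13 + 2*(-89*(-⅐))) = 26*(-13 + 2*(89/7)) = 26*(-13 + 178/7) = 26*(87/7) = 2262/7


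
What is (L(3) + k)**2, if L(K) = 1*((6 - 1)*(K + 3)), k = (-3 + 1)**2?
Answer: 1156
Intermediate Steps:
k = 4 (k = (-2)**2 = 4)
L(K) = 15 + 5*K (L(K) = 1*(5*(3 + K)) = 1*(15 + 5*K) = 15 + 5*K)
(L(3) + k)**2 = ((15 + 5*3) + 4)**2 = ((15 + 15) + 4)**2 = (30 + 4)**2 = 34**2 = 1156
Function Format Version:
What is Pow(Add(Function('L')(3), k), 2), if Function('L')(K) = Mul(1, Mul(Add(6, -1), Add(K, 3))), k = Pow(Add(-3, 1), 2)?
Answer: 1156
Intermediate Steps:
k = 4 (k = Pow(-2, 2) = 4)
Function('L')(K) = Add(15, Mul(5, K)) (Function('L')(K) = Mul(1, Mul(5, Add(3, K))) = Mul(1, Add(15, Mul(5, K))) = Add(15, Mul(5, K)))
Pow(Add(Function('L')(3), k), 2) = Pow(Add(Add(15, Mul(5, 3)), 4), 2) = Pow(Add(Add(15, 15), 4), 2) = Pow(Add(30, 4), 2) = Pow(34, 2) = 1156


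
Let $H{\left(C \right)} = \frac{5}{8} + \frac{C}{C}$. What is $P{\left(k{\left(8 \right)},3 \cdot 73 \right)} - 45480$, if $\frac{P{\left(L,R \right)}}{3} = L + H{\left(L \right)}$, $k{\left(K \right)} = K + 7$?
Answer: $- \frac{363441}{8} \approx -45430.0$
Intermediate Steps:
$k{\left(K \right)} = 7 + K$
$H{\left(C \right)} = \frac{13}{8}$ ($H{\left(C \right)} = 5 \cdot \frac{1}{8} + 1 = \frac{5}{8} + 1 = \frac{13}{8}$)
$P{\left(L,R \right)} = \frac{39}{8} + 3 L$ ($P{\left(L,R \right)} = 3 \left(L + \frac{13}{8}\right) = 3 \left(\frac{13}{8} + L\right) = \frac{39}{8} + 3 L$)
$P{\left(k{\left(8 \right)},3 \cdot 73 \right)} - 45480 = \left(\frac{39}{8} + 3 \left(7 + 8\right)\right) - 45480 = \left(\frac{39}{8} + 3 \cdot 15\right) - 45480 = \left(\frac{39}{8} + 45\right) - 45480 = \frac{399}{8} - 45480 = - \frac{363441}{8}$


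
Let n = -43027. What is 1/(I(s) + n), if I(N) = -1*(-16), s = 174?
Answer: -1/43011 ≈ -2.3250e-5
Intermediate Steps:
I(N) = 16
1/(I(s) + n) = 1/(16 - 43027) = 1/(-43011) = -1/43011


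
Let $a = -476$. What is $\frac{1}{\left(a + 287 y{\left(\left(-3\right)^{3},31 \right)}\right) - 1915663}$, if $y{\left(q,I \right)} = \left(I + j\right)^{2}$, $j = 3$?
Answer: $- \frac{1}{1584367} \approx -6.3117 \cdot 10^{-7}$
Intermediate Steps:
$y{\left(q,I \right)} = \left(3 + I\right)^{2}$ ($y{\left(q,I \right)} = \left(I + 3\right)^{2} = \left(3 + I\right)^{2}$)
$\frac{1}{\left(a + 287 y{\left(\left(-3\right)^{3},31 \right)}\right) - 1915663} = \frac{1}{\left(-476 + 287 \left(3 + 31\right)^{2}\right) - 1915663} = \frac{1}{\left(-476 + 287 \cdot 34^{2}\right) - 1915663} = \frac{1}{\left(-476 + 287 \cdot 1156\right) - 1915663} = \frac{1}{\left(-476 + 331772\right) - 1915663} = \frac{1}{331296 - 1915663} = \frac{1}{-1584367} = - \frac{1}{1584367}$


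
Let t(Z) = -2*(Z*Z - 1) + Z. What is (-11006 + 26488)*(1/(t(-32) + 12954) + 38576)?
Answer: 3247756498557/5438 ≈ 5.9723e+8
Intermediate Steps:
t(Z) = 2 + Z - 2*Z² (t(Z) = -2*(Z² - 1) + Z = -2*(-1 + Z²) + Z = (2 - 2*Z²) + Z = 2 + Z - 2*Z²)
(-11006 + 26488)*(1/(t(-32) + 12954) + 38576) = (-11006 + 26488)*(1/((2 - 32 - 2*(-32)²) + 12954) + 38576) = 15482*(1/((2 - 32 - 2*1024) + 12954) + 38576) = 15482*(1/((2 - 32 - 2048) + 12954) + 38576) = 15482*(1/(-2078 + 12954) + 38576) = 15482*(1/10876 + 38576) = 15482*(419552577/10876) = 3247756498557/5438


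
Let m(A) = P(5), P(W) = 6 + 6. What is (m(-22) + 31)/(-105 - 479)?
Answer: -43/584 ≈ -0.073630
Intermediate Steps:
P(W) = 12
m(A) = 12
(m(-22) + 31)/(-105 - 479) = (12 + 31)/(-105 - 479) = 43/(-584) = 43*(-1/584) = -43/584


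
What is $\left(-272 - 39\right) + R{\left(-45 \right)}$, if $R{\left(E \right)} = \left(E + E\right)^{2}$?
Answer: $7789$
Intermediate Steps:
$R{\left(E \right)} = 4 E^{2}$ ($R{\left(E \right)} = \left(2 E\right)^{2} = 4 E^{2}$)
$\left(-272 - 39\right) + R{\left(-45 \right)} = \left(-272 - 39\right) + 4 \left(-45\right)^{2} = -311 + 4 \cdot 2025 = -311 + 8100 = 7789$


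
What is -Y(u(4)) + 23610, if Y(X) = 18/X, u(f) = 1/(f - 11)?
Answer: 23736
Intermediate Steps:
u(f) = 1/(-11 + f)
-Y(u(4)) + 23610 = -18/(1/(-11 + 4)) + 23610 = -18/(1/(-7)) + 23610 = -18/(-⅐) + 23610 = -18*(-7) + 23610 = -1*(-126) + 23610 = 126 + 23610 = 23736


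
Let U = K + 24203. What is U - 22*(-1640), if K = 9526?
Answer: 69809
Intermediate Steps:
U = 33729 (U = 9526 + 24203 = 33729)
U - 22*(-1640) = 33729 - 22*(-1640) = 33729 - 1*(-36080) = 33729 + 36080 = 69809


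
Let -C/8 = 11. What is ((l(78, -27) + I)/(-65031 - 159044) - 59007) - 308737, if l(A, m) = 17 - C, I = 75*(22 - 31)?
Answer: -16480447246/44815 ≈ -3.6774e+5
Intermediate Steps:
C = -88 (C = -8*11 = -88)
I = -675 (I = 75*(-9) = -675)
l(A, m) = 105 (l(A, m) = 17 - 1*(-88) = 17 + 88 = 105)
((l(78, -27) + I)/(-65031 - 159044) - 59007) - 308737 = ((105 - 675)/(-65031 - 159044) - 59007) - 308737 = (-570/(-224075) - 59007) - 308737 = (-570*(-1/224075) - 59007) - 308737 = (114/44815 - 59007) - 308737 = -2644398591/44815 - 308737 = -16480447246/44815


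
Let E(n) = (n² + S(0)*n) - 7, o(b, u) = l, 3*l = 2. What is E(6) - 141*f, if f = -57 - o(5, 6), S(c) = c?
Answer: 8160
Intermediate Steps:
l = ⅔ (l = (⅓)*2 = ⅔ ≈ 0.66667)
o(b, u) = ⅔
f = -173/3 (f = -57 - 1*⅔ = -57 - ⅔ = -173/3 ≈ -57.667)
E(n) = -7 + n² (E(n) = (n² + 0*n) - 7 = (n² + 0) - 7 = n² - 7 = -7 + n²)
E(6) - 141*f = (-7 + 6²) - 141*(-173/3) = (-7 + 36) + 8131 = 29 + 8131 = 8160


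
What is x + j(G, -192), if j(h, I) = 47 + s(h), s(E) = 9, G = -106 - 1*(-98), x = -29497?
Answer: -29441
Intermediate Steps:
G = -8 (G = -106 + 98 = -8)
j(h, I) = 56 (j(h, I) = 47 + 9 = 56)
x + j(G, -192) = -29497 + 56 = -29441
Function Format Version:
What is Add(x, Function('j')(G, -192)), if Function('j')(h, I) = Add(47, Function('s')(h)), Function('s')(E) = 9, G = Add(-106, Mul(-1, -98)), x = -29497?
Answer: -29441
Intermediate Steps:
G = -8 (G = Add(-106, 98) = -8)
Function('j')(h, I) = 56 (Function('j')(h, I) = Add(47, 9) = 56)
Add(x, Function('j')(G, -192)) = Add(-29497, 56) = -29441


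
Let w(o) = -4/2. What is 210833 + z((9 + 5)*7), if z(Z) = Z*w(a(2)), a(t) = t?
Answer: 210637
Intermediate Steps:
w(o) = -2 (w(o) = -4*½ = -2)
z(Z) = -2*Z (z(Z) = Z*(-2) = -2*Z)
210833 + z((9 + 5)*7) = 210833 - 2*(9 + 5)*7 = 210833 - 28*7 = 210833 - 2*98 = 210833 - 196 = 210637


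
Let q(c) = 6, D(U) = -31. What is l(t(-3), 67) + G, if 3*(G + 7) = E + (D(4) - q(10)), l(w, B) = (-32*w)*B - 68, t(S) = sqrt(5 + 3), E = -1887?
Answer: -2149/3 - 4288*sqrt(2) ≈ -6780.5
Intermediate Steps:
t(S) = 2*sqrt(2) (t(S) = sqrt(8) = 2*sqrt(2))
l(w, B) = -68 - 32*B*w (l(w, B) = -32*B*w - 68 = -68 - 32*B*w)
G = -1945/3 (G = -7 + (-1887 + (-31 - 1*6))/3 = -7 + (-1887 + (-31 - 6))/3 = -7 + (-1887 - 37)/3 = -7 + (1/3)*(-1924) = -7 - 1924/3 = -1945/3 ≈ -648.33)
l(t(-3), 67) + G = (-68 - 32*67*2*sqrt(2)) - 1945/3 = (-68 - 4288*sqrt(2)) - 1945/3 = -2149/3 - 4288*sqrt(2)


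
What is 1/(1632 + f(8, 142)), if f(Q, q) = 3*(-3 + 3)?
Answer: 1/1632 ≈ 0.00061275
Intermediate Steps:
f(Q, q) = 0 (f(Q, q) = 3*0 = 0)
1/(1632 + f(8, 142)) = 1/(1632 + 0) = 1/1632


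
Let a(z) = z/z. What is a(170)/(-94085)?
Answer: -1/94085 ≈ -1.0629e-5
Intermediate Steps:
a(z) = 1
a(170)/(-94085) = 1/(-94085) = 1*(-1/94085) = -1/94085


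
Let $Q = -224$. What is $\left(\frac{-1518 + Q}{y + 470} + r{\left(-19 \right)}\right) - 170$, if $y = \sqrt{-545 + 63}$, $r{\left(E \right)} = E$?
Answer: $\frac{- 189 \sqrt{482} + 90572 i}{\sqrt{482} - 470 i} \approx -192.7 + 0.17275 i$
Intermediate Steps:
$y = i \sqrt{482}$ ($y = \sqrt{-482} = i \sqrt{482} \approx 21.954 i$)
$\left(\frac{-1518 + Q}{y + 470} + r{\left(-19 \right)}\right) - 170 = \left(\frac{-1518 - 224}{i \sqrt{482} + 470} - 19\right) - 170 = \left(- \frac{1742}{470 + i \sqrt{482}} - 19\right) - 170 = \left(-19 - \frac{1742}{470 + i \sqrt{482}}\right) - 170 = -189 - \frac{1742}{470 + i \sqrt{482}}$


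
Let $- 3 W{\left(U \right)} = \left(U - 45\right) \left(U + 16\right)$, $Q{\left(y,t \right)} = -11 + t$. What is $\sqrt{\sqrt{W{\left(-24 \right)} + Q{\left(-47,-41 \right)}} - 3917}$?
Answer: $\sqrt{-3917 + 2 i \sqrt{59}} \approx 0.1227 + 62.586 i$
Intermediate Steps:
$W{\left(U \right)} = - \frac{\left(-45 + U\right) \left(16 + U\right)}{3}$ ($W{\left(U \right)} = - \frac{\left(U - 45\right) \left(U + 16\right)}{3} = - \frac{\left(-45 + U\right) \left(16 + U\right)}{3}$)
$\sqrt{\sqrt{W{\left(-24 \right)} + Q{\left(-47,-41 \right)}} - 3917} = \sqrt{\sqrt{\left(240 - \frac{\left(-24\right)^{2}}{3} + \frac{29}{3} \left(-24\right)\right) - 52} - 3917} = \sqrt{\sqrt{\left(240 - 192 - 232\right) - 52} - 3917} = \sqrt{\sqrt{-184 - 52} - 3917} = \sqrt{\sqrt{-236} - 3917} = \sqrt{2 i \sqrt{59} - 3917} = \sqrt{-3917 + 2 i \sqrt{59}}$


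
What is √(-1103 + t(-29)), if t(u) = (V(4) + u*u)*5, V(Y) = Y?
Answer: √3122 ≈ 55.875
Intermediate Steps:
t(u) = 20 + 5*u² (t(u) = (4 + u*u)*5 = (4 + u²)*5 = 20 + 5*u²)
√(-1103 + t(-29)) = √(-1103 + (20 + 5*(-29)²)) = √(-1103 + (20 + 5*841)) = √(-1103 + (20 + 4205)) = √(-1103 + 4225) = √3122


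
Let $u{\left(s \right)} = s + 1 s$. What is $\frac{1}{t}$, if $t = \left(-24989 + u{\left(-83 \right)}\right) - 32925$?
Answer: $- \frac{1}{58080} \approx -1.7218 \cdot 10^{-5}$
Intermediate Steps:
$u{\left(s \right)} = 2 s$ ($u{\left(s \right)} = s + s = 2 s$)
$t = -58080$ ($t = \left(-24989 + 2 \left(-83\right)\right) - 32925 = \left(-24989 - 166\right) - 32925 = -25155 - 32925 = -58080$)
$\frac{1}{t} = \frac{1}{-58080} = - \frac{1}{58080}$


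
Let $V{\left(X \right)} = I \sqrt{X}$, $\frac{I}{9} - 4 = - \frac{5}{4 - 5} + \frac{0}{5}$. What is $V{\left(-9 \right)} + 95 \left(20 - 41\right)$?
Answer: $-1995 + 243 i \approx -1995.0 + 243.0 i$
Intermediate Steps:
$I = 81$ ($I = 36 + 9 \left(- \frac{5}{4 - 5} + \frac{0}{5}\right) = 36 + 9 \left(- \frac{5}{4 - 5} + 0 \cdot \frac{1}{5}\right) = 36 + 9 \left(- \frac{5}{-1} + 0\right) = 36 + 9 \left(\left(-5\right) \left(-1\right) + 0\right) = 36 + 9 \left(5 + 0\right) = 36 + 9 \cdot 5 = 36 + 45 = 81$)
$V{\left(X \right)} = 81 \sqrt{X}$
$V{\left(-9 \right)} + 95 \left(20 - 41\right) = 81 \sqrt{-9} + 95 \left(20 - 41\right) = 81 \cdot 3 i + 95 \left(-21\right) = 243 i - 1995 = -1995 + 243 i$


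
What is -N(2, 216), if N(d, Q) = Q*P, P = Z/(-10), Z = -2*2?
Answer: -432/5 ≈ -86.400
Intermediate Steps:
Z = -4
P = 2/5 (P = -4/(-10) = -4*(-1/10) = 2/5 ≈ 0.40000)
N(d, Q) = 2*Q/5 (N(d, Q) = Q*(2/5) = 2*Q/5)
-N(2, 216) = -2*216/5 = -1*432/5 = -432/5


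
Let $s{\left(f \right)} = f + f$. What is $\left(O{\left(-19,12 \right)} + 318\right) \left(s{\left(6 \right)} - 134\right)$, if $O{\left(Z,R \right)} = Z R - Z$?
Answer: $-13298$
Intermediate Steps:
$O{\left(Z,R \right)} = - Z + R Z$ ($O{\left(Z,R \right)} = R Z - Z = - Z + R Z$)
$s{\left(f \right)} = 2 f$
$\left(O{\left(-19,12 \right)} + 318\right) \left(s{\left(6 \right)} - 134\right) = \left(- 19 \left(-1 + 12\right) + 318\right) \left(2 \cdot 6 - 134\right) = \left(\left(-19\right) 11 + 318\right) \left(12 - 134\right) = \left(-209 + 318\right) \left(-122\right) = 109 \left(-122\right) = -13298$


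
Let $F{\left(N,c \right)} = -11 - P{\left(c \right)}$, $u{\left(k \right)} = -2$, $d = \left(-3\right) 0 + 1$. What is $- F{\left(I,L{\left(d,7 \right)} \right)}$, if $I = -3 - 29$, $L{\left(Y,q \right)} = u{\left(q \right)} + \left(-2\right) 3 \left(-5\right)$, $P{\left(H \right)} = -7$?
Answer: $4$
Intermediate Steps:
$d = 1$ ($d = 0 + 1 = 1$)
$L{\left(Y,q \right)} = 28$ ($L{\left(Y,q \right)} = -2 + \left(-2\right) 3 \left(-5\right) = -2 - -30 = -2 + 30 = 28$)
$I = -32$
$F{\left(N,c \right)} = -4$ ($F{\left(N,c \right)} = -11 - -7 = -11 + 7 = -4$)
$- F{\left(I,L{\left(d,7 \right)} \right)} = \left(-1\right) \left(-4\right) = 4$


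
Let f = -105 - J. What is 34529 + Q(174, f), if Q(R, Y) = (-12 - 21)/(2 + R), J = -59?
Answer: 552461/16 ≈ 34529.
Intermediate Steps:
f = -46 (f = -105 - 1*(-59) = -105 + 59 = -46)
Q(R, Y) = -33/(2 + R)
34529 + Q(174, f) = 34529 - 33/(2 + 174) = 34529 - 33/176 = 34529 - 33*1/176 = 34529 - 3/16 = 552461/16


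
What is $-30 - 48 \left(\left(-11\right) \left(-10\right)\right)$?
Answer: $-5310$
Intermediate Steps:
$-30 - 48 \left(\left(-11\right) \left(-10\right)\right) = -30 - 5280 = -5310$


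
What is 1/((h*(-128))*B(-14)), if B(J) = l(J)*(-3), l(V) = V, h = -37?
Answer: 1/198912 ≈ 5.0274e-6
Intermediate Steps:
B(J) = -3*J (B(J) = J*(-3) = -3*J)
1/((h*(-128))*B(-14)) = 1/((-37*(-128))*(-3*(-14))) = 1/(4736*42) = 1/198912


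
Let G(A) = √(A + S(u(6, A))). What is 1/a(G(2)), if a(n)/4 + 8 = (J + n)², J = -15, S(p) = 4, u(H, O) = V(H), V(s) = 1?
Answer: 223/177316 + 15*√6/88658 ≈ 0.0016721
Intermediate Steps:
u(H, O) = 1
G(A) = √(4 + A) (G(A) = √(A + 4) = √(4 + A))
a(n) = -32 + 4*(-15 + n)²
1/a(G(2)) = 1/(-32 + 4*(-15 + √(4 + 2))²) = 1/(-32 + 4*(-15 + √6)²)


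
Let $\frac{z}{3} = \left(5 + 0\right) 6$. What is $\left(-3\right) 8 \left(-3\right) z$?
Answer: $6480$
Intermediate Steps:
$z = 90$ ($z = 3 \left(5 + 0\right) 6 = 3 \cdot 5 \cdot 6 = 3 \cdot 30 = 90$)
$\left(-3\right) 8 \left(-3\right) z = \left(-3\right) 8 \left(-3\right) 90 = \left(-24\right) \left(-3\right) 90 = 72 \cdot 90 = 6480$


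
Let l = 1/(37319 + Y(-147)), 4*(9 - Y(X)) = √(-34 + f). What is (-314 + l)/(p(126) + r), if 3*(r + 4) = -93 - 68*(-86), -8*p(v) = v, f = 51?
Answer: -84004061129160/507925872609041 + 48*√17/507925872609041 ≈ -0.16539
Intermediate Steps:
Y(X) = 9 - √17/4 (Y(X) = 9 - √(-34 + 51)/4 = 9 - √17/4)
p(v) = -v/8
l = 1/(37328 - √17/4) (l = 1/(37319 + (9 - √17/4)) = 1/(37328 - √17/4) ≈ 2.6790e-5)
r = 5743/3 (r = -4 + (-93 - 68*(-86))/3 = -4 + (-93 + 5848)/3 = -4 + (⅓)*5755 = -4 + 5755/3 = 5743/3 ≈ 1914.3)
(-314 + l)/(p(126) + r) = (-314 + (597248/22294073327 + 4*√17/22294073327))/(-⅛*126 + 5743/3) = (-7000338427430/22294073327 + 4*√17/22294073327)/(-63/4 + 5743/3) = (-7000338427430/22294073327 + 4*√17/22294073327)/(22783/12) = (-7000338427430/22294073327 + 4*√17/22294073327)*(12/22783) = -84004061129160/507925872609041 + 48*√17/507925872609041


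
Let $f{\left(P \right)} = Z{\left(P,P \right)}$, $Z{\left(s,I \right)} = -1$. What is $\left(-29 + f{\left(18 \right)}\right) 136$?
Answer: $-4080$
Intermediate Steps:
$f{\left(P \right)} = -1$
$\left(-29 + f{\left(18 \right)}\right) 136 = \left(-29 - 1\right) 136 = \left(-30\right) 136 = -4080$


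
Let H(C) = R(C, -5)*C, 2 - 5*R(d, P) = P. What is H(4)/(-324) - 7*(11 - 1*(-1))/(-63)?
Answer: 533/405 ≈ 1.3160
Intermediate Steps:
R(d, P) = 2/5 - P/5
H(C) = 7*C/5 (H(C) = (2/5 - 1/5*(-5))*C = (2/5 + 1)*C = 7*C/5)
H(4)/(-324) - 7*(11 - 1*(-1))/(-63) = ((7/5)*4)/(-324) - 7*(11 - 1*(-1))/(-63) = (28/5)*(-1/324) - 7*(11 + 1)*(-1/63) = -7/405 - 7*12*(-1/63) = -7/405 - 84*(-1/63) = -7/405 + 4/3 = 533/405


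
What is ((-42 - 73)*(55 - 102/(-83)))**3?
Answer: -154599086606602625/571787 ≈ -2.7038e+11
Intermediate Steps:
((-42 - 73)*(55 - 102/(-83)))**3 = (-115*(55 - 102*(-1/83)))**3 = (-115*(55 + 102/83))**3 = (-115*4667/83)**3 = (-536705/83)**3 = -154599086606602625/571787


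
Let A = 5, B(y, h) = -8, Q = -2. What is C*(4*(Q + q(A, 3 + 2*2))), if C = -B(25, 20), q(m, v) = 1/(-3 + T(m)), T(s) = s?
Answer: -48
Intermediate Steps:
q(m, v) = 1/(-3 + m)
C = 8 (C = -1*(-8) = 8)
C*(4*(Q + q(A, 3 + 2*2))) = 8*(4*(-2 + 1/(-3 + 5))) = 8*(4*(-2 + 1/2)) = 8*(4*(-3/2)) = 8*(-6) = -48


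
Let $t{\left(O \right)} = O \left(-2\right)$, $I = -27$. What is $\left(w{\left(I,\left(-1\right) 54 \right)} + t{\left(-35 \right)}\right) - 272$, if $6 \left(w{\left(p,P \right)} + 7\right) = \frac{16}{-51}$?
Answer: $- \frac{31985}{153} \approx -209.05$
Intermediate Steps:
$w{\left(p,P \right)} = - \frac{1079}{153}$ ($w{\left(p,P \right)} = -7 + \frac{16 \frac{1}{-51}}{6} = -7 + \frac{16 \left(- \frac{1}{51}\right)}{6} = -7 + \frac{1}{6} \left(- \frac{16}{51}\right) = -7 - \frac{8}{153} = - \frac{1079}{153}$)
$t{\left(O \right)} = - 2 O$
$\left(w{\left(I,\left(-1\right) 54 \right)} + t{\left(-35 \right)}\right) - 272 = \left(- \frac{1079}{153} - -70\right) - 272 = \left(- \frac{1079}{153} + 70\right) - 272 = \frac{9631}{153} - 272 = - \frac{31985}{153}$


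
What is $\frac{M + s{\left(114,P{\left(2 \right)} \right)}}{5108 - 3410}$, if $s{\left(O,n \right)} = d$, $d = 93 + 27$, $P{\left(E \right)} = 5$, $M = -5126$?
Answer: $- \frac{2503}{849} \approx -2.9482$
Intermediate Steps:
$d = 120$
$s{\left(O,n \right)} = 120$
$\frac{M + s{\left(114,P{\left(2 \right)} \right)}}{5108 - 3410} = \frac{-5126 + 120}{5108 - 3410} = - \frac{5006}{1698} = \left(-5006\right) \frac{1}{1698} = - \frac{2503}{849}$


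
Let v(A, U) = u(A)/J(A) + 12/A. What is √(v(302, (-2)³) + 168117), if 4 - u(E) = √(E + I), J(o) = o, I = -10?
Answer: √(3833236925 - 151*√73)/151 ≈ 410.02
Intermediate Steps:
u(E) = 4 - √(-10 + E) (u(E) = 4 - √(E - 10) = 4 - √(-10 + E))
v(A, U) = 12/A + (4 - √(-10 + A))/A (v(A, U) = (4 - √(-10 + A))/A + 12/A = 12/A + (4 - √(-10 + A))/A)
√(v(302, (-2)³) + 168117) = √((16 - √(-10 + 302))/302 + 168117) = √((16 - √292)/302 + 168117) = √((16 - 2*√73)/302 + 168117) = √((8/151 - √73/151) + 168117) = √(25385675/151 - √73/151)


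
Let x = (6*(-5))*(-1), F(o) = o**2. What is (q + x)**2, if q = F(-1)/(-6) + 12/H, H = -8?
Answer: 7225/9 ≈ 802.78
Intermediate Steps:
q = -5/3 (q = (-1)**2/(-6) + 12/(-8) = 1*(-1/6) + 12*(-1/8) = -1/6 - 3/2 = -5/3 ≈ -1.6667)
x = 30 (x = -30*(-1) = 30)
(q + x)**2 = (-5/3 + 30)**2 = (85/3)**2 = 7225/9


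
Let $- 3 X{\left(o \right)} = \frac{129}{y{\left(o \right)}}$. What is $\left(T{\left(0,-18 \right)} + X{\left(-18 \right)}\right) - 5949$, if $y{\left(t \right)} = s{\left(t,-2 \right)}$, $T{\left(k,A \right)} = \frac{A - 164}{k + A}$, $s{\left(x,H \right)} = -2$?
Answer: $- \frac{106513}{18} \approx -5917.4$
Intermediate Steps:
$T{\left(k,A \right)} = \frac{-164 + A}{A + k}$
$y{\left(t \right)} = -2$
$X{\left(o \right)} = \frac{43}{2}$ ($X{\left(o \right)} = - \frac{129 \frac{1}{-2}}{3} = - \frac{129 \left(- \frac{1}{2}\right)}{3} = \left(- \frac{1}{3}\right) \left(- \frac{129}{2}\right) = \frac{43}{2}$)
$\left(T{\left(0,-18 \right)} + X{\left(-18 \right)}\right) - 5949 = \left(\frac{-164 - 18}{-18 + 0} + \frac{43}{2}\right) - 5949 = \left(\frac{1}{-18} \left(-182\right) + \frac{43}{2}\right) - 5949 = \left(\left(- \frac{1}{18}\right) \left(-182\right) + \frac{43}{2}\right) - 5949 = \left(\frac{91}{9} + \frac{43}{2}\right) - 5949 = \frac{569}{18} - 5949 = - \frac{106513}{18}$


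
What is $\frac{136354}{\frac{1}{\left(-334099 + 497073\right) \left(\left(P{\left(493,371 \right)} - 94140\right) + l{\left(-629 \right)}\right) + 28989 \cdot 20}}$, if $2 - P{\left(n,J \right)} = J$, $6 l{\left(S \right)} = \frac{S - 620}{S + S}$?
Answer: $- \frac{3962909615725480477}{1887} \approx -2.1001 \cdot 10^{15}$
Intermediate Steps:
$l{\left(S \right)} = \frac{-620 + S}{12 S}$ ($l{\left(S \right)} = \frac{\left(S - 620\right) \frac{1}{S + S}}{6} = \frac{\left(-620 + S\right) \frac{1}{2 S}}{6} = \frac{\frac{1}{2} \frac{1}{S} \left(-620 + S\right)}{6} = \frac{-620 + S}{12 S}$)
$P{\left(n,J \right)} = 2 - J$
$\frac{136354}{\frac{1}{\left(-334099 + 497073\right) \left(\left(P{\left(493,371 \right)} - 94140\right) + l{\left(-629 \right)}\right) + 28989 \cdot 20}} = \frac{136354}{\frac{1}{\left(-334099 + 497073\right) \left(\left(\left(2 - 371\right) - 94140\right) + \frac{-620 - 629}{12 \left(-629\right)}\right) + 28989 \cdot 20}} = \frac{136354}{\frac{1}{162974 \left(\left(\left(2 - 371\right) - 94140\right) + \frac{1}{12} \left(- \frac{1}{629}\right) \left(-1249\right)\right) + 579780}} = \frac{136354}{\frac{1}{162974 \left(\left(-369 - 94140\right) + \frac{1249}{7548}\right) + 579780}} = \frac{136354}{\frac{1}{162974 \left(-94509 + \frac{1249}{7548}\right) + 579780}} = \frac{136354}{\frac{1}{162974 \left(- \frac{713352683}{7548}\right) + 579780}} = \frac{136354}{\frac{1}{- \frac{58128970079621}{3774} + 579780}} = \frac{136354}{\frac{1}{- \frac{58126781989901}{3774}}} = \frac{136354}{- \frac{3774}{58126781989901}} = 136354 \left(- \frac{58126781989901}{3774}\right) = - \frac{3962909615725480477}{1887}$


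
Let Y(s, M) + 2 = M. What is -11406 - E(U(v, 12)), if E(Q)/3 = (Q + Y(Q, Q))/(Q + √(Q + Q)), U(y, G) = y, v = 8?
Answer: -22819/2 ≈ -11410.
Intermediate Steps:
Y(s, M) = -2 + M
E(Q) = 3*(-2 + 2*Q)/(Q + √2*√Q) (E(Q) = 3*((Q + (-2 + Q))/(Q + √(Q + Q))) = 3*((-2 + 2*Q)/(Q + √(2*Q))) = 3*((-2 + 2*Q)/(Q + √2*√Q)) = 3*(-2 + 2*Q)/(Q + √2*√Q))
-11406 - E(U(v, 12)) = -11406 - 6*(-1 + 8)/(8 + √2*√8) = -11406 - 6*7/(8 + √2*(2*√2)) = -11406 - 6*7/(8 + 4) = -11406 - 6*7/12 = -11406 - 1*7/2 = -11406 - 7/2 = -22819/2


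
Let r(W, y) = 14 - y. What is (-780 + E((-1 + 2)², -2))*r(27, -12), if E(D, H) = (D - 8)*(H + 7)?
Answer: -21190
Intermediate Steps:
E(D, H) = (-8 + D)*(7 + H)
(-780 + E((-1 + 2)², -2))*r(27, -12) = (-780 + (-56 - 8*(-2) + 7*(-1 + 2)² + (-1 + 2)²*(-2)))*(14 - 1*(-12)) = (-780 + (-56 + 16 + 7*1² + 1²*(-2)))*(14 + 12) = (-780 + (-56 + 16 + 7*1 + 1*(-2)))*26 = (-780 + (-56 + 16 + 7 - 2))*26 = (-780 - 35)*26 = -815*26 = -21190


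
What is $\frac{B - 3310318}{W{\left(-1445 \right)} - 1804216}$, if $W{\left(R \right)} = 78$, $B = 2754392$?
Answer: $\frac{39709}{128867} \approx 0.30814$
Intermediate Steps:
$\frac{B - 3310318}{W{\left(-1445 \right)} - 1804216} = \frac{2754392 - 3310318}{78 - 1804216} = - \frac{555926}{-1804138} = \left(-555926\right) \left(- \frac{1}{1804138}\right) = \frac{39709}{128867}$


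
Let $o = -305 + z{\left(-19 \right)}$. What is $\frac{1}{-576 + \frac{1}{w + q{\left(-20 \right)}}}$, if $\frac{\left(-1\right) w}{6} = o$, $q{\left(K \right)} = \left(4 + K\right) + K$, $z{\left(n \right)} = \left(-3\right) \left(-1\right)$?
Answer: $- \frac{1776}{1022975} \approx -0.0017361$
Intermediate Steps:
$z{\left(n \right)} = 3$
$q{\left(K \right)} = 4 + 2 K$
$o = -302$ ($o = -305 + 3 = -302$)
$w = 1812$ ($w = \left(-6\right) \left(-302\right) = 1812$)
$\frac{1}{-576 + \frac{1}{w + q{\left(-20 \right)}}} = \frac{1}{-576 + \frac{1}{1812 + \left(4 + 2 \left(-20\right)\right)}} = \frac{1}{-576 + \frac{1}{1812 + \left(4 - 40\right)}} = \frac{1}{-576 + \frac{1}{1812 - 36}} = \frac{1}{-576 + \frac{1}{1776}} = \frac{1}{- \frac{1022975}{1776}} = - \frac{1776}{1022975}$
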